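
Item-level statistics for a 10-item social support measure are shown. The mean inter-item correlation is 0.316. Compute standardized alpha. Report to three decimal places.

Standardized α = k·r̄ / (1 + (k−1)·r̄) = 10 × 0.316 / (1 + 9 × 0.316)
  = 3.1600 / 3.8440 = 0.822

α = 0.822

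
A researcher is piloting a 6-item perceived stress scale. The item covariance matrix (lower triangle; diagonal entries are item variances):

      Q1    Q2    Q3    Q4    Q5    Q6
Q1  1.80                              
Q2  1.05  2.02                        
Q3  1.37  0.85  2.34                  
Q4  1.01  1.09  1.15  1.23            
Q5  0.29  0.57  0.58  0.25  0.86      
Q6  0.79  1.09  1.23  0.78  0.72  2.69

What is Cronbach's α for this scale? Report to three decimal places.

α = 0.841

ΣVar(i) = 1.80 + 2.02 + 2.34 + 1.23 + 0.86 + 2.69 = 10.94
Σ_{i<j} σ_ij = 12.82
σ²_total = 10.94 + 2 × 12.82 = 36.58
α = (k/(k−1))·(1 − ΣVar(i)/σ²_total) = (6/5)·(1 − 10.94/36.58) = 0.841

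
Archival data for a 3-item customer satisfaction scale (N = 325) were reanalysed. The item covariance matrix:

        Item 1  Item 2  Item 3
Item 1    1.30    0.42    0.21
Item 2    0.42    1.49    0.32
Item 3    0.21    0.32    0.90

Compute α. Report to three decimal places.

Σσ²ᵢ = 1.30 + 1.49 + 0.90 = 3.69
Sum of off-diagonal covariances = 0.95
σ²_T = 3.69 + 2 × 0.95 = 5.59
α = (k/(k−1))·(1 − Σσ²ᵢ/σ²_T) = (3/2)·(1 − 3.69/5.59) = 0.510

α = 0.510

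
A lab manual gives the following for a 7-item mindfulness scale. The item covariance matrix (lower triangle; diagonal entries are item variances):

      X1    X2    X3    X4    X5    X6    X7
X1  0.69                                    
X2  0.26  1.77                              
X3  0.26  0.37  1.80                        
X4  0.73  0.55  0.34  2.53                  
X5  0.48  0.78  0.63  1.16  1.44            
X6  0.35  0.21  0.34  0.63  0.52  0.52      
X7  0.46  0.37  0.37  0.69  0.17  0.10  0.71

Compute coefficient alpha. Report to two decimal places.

coefficient alpha = 0.79

ΣVar(i) = 0.69 + 1.77 + 1.80 + 2.53 + 1.44 + 0.52 + 0.71 = 9.46
Σ_{i<j} σ_ij = 9.77
σ²_T = 9.46 + 2 × 9.77 = 29.00
α = (k/(k−1))·(1 − ΣVar(i)/σ²_T) = (7/6)·(1 − 9.46/29.00) = 0.79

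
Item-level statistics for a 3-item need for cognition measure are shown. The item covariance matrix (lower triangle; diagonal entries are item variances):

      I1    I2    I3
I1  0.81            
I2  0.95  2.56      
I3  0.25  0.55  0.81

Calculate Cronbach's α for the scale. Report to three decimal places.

Cronbach's α = 0.684

sum of item variances = 0.81 + 2.56 + 0.81 = 4.18
Σ_{i<j} σ_ij = 1.75
Var(T) = 4.18 + 2 × 1.75 = 7.68
α = (k/(k−1))·(1 − sum of item variances/Var(T)) = (3/2)·(1 − 4.18/7.68) = 0.684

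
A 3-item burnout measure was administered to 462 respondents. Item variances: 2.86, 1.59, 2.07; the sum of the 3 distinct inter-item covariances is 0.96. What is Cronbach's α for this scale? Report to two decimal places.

α = 0.34

ΣVar(i) = 2.86 + 1.59 + 2.07 = 6.52
Sum of distinct covariances = 0.96
total variance = ΣVar(i) + 2·Σcov = 6.52 + 2 × 0.96 = 8.44
α = (3/2)·(1 − 6.52/8.44) = 0.34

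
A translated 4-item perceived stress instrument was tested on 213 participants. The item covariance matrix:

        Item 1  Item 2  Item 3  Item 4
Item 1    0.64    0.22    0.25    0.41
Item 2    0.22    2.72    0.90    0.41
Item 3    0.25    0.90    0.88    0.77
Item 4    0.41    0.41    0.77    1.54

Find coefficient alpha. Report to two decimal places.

coefficient alpha = 0.67

sum of item variances = 0.64 + 2.72 + 0.88 + 1.54 = 5.78
Sum of off-diagonal covariances = 2.96
total variance = 5.78 + 2 × 2.96 = 11.70
α = (k/(k−1))·(1 − sum of item variances/total variance) = (4/3)·(1 − 5.78/11.70) = 0.67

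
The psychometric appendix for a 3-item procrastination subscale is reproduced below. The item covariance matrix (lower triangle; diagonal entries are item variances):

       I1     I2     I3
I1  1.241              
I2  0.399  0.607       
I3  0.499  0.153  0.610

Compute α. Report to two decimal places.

sum of item variances = 1.241 + 0.607 + 0.610 = 2.458
Sum of off-diagonal covariances = 1.051
σ²_T = 2.458 + 2 × 1.051 = 4.560
α = (k/(k−1))·(1 − sum of item variances/σ²_T) = (3/2)·(1 − 2.458/4.560) = 0.69

α = 0.69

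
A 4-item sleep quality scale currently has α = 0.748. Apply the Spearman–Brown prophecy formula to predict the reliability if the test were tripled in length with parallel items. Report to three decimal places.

predicted reliability = 0.899

Length factor m = 3
α' = m·α / (1 + (m−1)·α)
   = 3 × 0.748 / (1 + (3 − 1) × 0.748)
   = 2.2440 / 2.4960 = 0.899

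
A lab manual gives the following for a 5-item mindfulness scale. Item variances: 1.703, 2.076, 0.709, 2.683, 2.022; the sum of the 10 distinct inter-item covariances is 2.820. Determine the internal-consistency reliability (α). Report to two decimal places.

ΣVar(i) = 1.703 + 2.076 + 0.709 + 2.683 + 2.022 = 9.193
Sum of distinct covariances = 2.820
σ²_total = ΣVar(i) + 2·Σcov = 9.193 + 2 × 2.820 = 14.833
α = (5/4)·(1 − 9.193/14.833) = 0.48

α = 0.48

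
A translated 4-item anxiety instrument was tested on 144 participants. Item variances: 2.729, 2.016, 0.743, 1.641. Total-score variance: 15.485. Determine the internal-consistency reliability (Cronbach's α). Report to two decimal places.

α = 0.72

ΣVar(i) = 2.729 + 2.016 + 0.743 + 1.641 = 7.129
α = (k/(k−1))·(1 − ΣVar(i)/σ²_total) = (4/3)·(1 − 7.129/15.485) = 0.72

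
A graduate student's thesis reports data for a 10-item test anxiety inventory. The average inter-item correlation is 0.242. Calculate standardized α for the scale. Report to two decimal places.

Standardized α = k·r̄ / (1 + (k−1)·r̄) = 10 × 0.242 / (1 + 9 × 0.242)
  = 2.4200 / 3.1780 = 0.76

standardized α = 0.76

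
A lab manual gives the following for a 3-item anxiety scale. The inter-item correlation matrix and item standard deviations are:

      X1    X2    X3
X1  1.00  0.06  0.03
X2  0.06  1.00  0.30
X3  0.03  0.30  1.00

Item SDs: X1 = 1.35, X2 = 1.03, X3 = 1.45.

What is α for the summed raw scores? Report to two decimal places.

α = 0.29

Σσ²ᵢ = 1.35² + 1.03² + 1.45² = 4.9859
Covariances σ_ij = r_ij · s_i · s_j:
  σ(X1,X2) = 0.06 × 1.35 × 1.03 = 0.0834
  σ(X1,X3) = 0.03 × 1.35 × 1.45 = 0.0587
  σ(X2,X3) = 0.30 × 1.03 × 1.45 = 0.4481
σ²_T = Σσ²ᵢ + 2·Σσ_ij = 4.9859 + 2 × 0.5902 = 6.1663
α = (3/2)·(1 − 4.9859/6.1663) = 0.29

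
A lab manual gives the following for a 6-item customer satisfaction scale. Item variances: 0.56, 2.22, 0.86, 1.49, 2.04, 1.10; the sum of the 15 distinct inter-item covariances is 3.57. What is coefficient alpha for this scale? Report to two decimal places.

ΣVar(i) = 0.56 + 2.22 + 0.86 + 1.49 + 2.04 + 1.10 = 8.27
Sum of distinct covariances = 3.57
total variance = ΣVar(i) + 2·Σcov = 8.27 + 2 × 3.57 = 15.41
α = (6/5)·(1 − 8.27/15.41) = 0.56

coefficient alpha = 0.56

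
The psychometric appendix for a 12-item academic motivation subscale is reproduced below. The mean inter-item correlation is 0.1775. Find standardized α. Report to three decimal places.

standardized α = 0.721

Standardized α = k·r̄ / (1 + (k−1)·r̄) = 12 × 0.1775 / (1 + 11 × 0.1775)
  = 2.1300 / 2.9525 = 0.721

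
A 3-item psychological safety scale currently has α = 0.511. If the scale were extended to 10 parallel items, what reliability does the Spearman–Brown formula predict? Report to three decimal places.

predicted reliability = 0.777

Length factor m = 10/3 = 3.3333
α' = m·α / (1 + (m−1)·α)
   = 10/3 × 0.511 / (1 + (10/3 − 1) × 0.511)
   = 1.7033 / 2.1923 = 0.777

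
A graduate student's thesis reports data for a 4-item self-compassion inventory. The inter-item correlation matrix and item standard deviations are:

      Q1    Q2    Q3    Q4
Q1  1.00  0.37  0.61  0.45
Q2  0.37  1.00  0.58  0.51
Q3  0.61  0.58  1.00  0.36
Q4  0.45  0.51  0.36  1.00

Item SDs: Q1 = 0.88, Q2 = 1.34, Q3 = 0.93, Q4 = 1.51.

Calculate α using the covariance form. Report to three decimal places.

α = 0.761

Σσ²ᵢ = 0.88² + 1.34² + 0.93² + 1.51² = 5.7150
Covariances σ_ij = r_ij · s_i · s_j:
  σ(Q1,Q2) = 0.37 × 0.88 × 1.34 = 0.4363
  σ(Q1,Q3) = 0.61 × 0.88 × 0.93 = 0.4992
  σ(Q1,Q4) = 0.45 × 0.88 × 1.51 = 0.5980
  σ(Q2,Q3) = 0.58 × 1.34 × 0.93 = 0.7228
  σ(Q2,Q4) = 0.51 × 1.34 × 1.51 = 1.0319
  σ(Q3,Q4) = 0.36 × 0.93 × 1.51 = 0.5055
σ²_T = Σσ²ᵢ + 2·Σσ_ij = 5.7150 + 2 × 3.7937 = 13.3024
α = (4/3)·(1 − 5.7150/13.3024) = 0.761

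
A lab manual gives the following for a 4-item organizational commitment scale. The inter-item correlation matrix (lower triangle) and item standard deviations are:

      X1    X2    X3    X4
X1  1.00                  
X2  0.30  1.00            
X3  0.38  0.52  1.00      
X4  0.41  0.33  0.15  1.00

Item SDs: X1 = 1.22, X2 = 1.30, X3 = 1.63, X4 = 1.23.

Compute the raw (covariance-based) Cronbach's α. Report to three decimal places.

Σσ²ᵢ = 1.22² + 1.30² + 1.63² + 1.23² = 7.3482
Covariances σ_ij = r_ij · s_i · s_j:
  σ(X1,X2) = 0.30 × 1.22 × 1.30 = 0.4758
  σ(X1,X3) = 0.38 × 1.22 × 1.63 = 0.7557
  σ(X1,X4) = 0.41 × 1.22 × 1.23 = 0.6152
  σ(X2,X3) = 0.52 × 1.30 × 1.63 = 1.1019
  σ(X2,X4) = 0.33 × 1.30 × 1.23 = 0.5277
  σ(X3,X4) = 0.15 × 1.63 × 1.23 = 0.3007
σ²_T = Σσ²ᵢ + 2·Σσ_ij = 7.3482 + 2 × 3.7770 = 14.9022
α = (4/3)·(1 − 7.3482/14.9022) = 0.676

Cronbach's α = 0.676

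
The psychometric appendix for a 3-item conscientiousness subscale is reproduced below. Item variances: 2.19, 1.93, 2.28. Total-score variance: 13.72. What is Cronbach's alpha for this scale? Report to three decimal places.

sum of item variances = 2.19 + 1.93 + 2.28 = 6.40
α = (k/(k−1))·(1 − sum of item variances/σ²_total) = (3/2)·(1 − 6.40/13.72) = 0.800

Cronbach's alpha = 0.800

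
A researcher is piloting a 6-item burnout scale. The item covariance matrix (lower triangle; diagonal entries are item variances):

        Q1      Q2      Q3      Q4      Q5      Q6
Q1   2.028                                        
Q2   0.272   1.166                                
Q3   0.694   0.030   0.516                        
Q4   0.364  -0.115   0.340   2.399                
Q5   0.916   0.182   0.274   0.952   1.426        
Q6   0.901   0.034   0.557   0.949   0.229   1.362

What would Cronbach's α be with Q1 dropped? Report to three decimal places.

α = 0.625

Remaining items: Q2, Q3, Q4, Q5, Q6 (k = 5).
sum of item variances = 1.166 + 0.516 + 2.399 + 1.426 + 1.362 = 6.869
total variance = 6.869 + 2 × 3.432 = 13.733
α (item deleted) = (5/4)·(1 − 6.869/13.733) = 0.625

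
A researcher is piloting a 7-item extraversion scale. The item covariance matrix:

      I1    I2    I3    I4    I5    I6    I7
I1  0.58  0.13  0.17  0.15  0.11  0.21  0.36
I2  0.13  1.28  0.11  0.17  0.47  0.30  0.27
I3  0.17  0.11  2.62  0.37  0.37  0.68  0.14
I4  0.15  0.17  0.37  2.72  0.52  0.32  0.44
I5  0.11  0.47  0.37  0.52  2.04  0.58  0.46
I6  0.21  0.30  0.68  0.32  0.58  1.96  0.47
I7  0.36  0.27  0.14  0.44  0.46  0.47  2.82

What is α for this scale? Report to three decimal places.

α = 0.574

sum of item variances = 0.58 + 1.28 + 2.62 + 2.72 + 2.04 + 1.96 + 2.82 = 14.02
Sum of the distinct covariances = 6.80
total variance = 14.02 + 2 × 6.80 = 27.62
α = (k/(k−1))·(1 − sum of item variances/total variance) = (7/6)·(1 − 14.02/27.62) = 0.574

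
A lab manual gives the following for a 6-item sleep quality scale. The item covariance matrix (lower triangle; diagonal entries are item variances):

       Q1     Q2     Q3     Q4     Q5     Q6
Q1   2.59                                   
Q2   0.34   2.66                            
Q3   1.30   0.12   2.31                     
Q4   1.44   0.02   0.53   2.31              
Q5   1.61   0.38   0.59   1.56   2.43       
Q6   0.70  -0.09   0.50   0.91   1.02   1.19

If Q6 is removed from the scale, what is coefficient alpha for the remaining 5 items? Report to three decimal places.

Remaining items: Q1, Q2, Q3, Q4, Q5 (k = 5).
Σσᵢ² = 2.59 + 2.66 + 2.31 + 2.31 + 2.43 = 12.30
total variance = 12.30 + 2 × 7.89 = 28.08
α (item deleted) = (5/4)·(1 − 12.30/28.08) = 0.702

coefficient alpha = 0.702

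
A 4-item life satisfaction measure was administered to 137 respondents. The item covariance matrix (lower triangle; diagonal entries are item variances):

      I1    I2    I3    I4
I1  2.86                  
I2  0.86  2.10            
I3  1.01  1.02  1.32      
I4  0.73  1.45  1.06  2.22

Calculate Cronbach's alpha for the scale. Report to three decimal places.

α = 0.787

ΣVar(i) = 2.86 + 2.10 + 1.32 + 2.22 = 8.50
Sum of the distinct covariances = 6.13
σ²_T = 8.50 + 2 × 6.13 = 20.76
α = (k/(k−1))·(1 − ΣVar(i)/σ²_T) = (4/3)·(1 − 8.50/20.76) = 0.787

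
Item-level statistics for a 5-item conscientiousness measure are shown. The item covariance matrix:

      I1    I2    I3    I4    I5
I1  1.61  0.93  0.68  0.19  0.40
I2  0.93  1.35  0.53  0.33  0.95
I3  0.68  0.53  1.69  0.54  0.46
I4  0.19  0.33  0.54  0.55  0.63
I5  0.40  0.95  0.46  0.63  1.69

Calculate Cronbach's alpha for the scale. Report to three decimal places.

Σσ²ᵢ = 1.61 + 1.35 + 1.69 + 0.55 + 1.69 = 6.89
Σ_{i<j} σ_ij = 5.64
σ²_T = 6.89 + 2 × 5.64 = 18.17
α = (k/(k−1))·(1 − Σσ²ᵢ/σ²_T) = (5/4)·(1 − 6.89/18.17) = 0.776

Cronbach's alpha = 0.776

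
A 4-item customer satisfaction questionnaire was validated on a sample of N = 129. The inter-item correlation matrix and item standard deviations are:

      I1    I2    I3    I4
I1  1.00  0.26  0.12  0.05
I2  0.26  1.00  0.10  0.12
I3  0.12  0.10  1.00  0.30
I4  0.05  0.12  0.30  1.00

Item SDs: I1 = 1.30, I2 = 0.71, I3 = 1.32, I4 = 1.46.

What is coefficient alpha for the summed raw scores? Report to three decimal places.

α = 0.408

Σσ²ᵢ = 1.30² + 0.71² + 1.32² + 1.46² = 6.0681
Covariances σ_ij = r_ij · s_i · s_j:
  σ(I1,I2) = 0.26 × 1.30 × 0.71 = 0.2400
  σ(I1,I3) = 0.12 × 1.30 × 1.32 = 0.2059
  σ(I1,I4) = 0.05 × 1.30 × 1.46 = 0.0949
  σ(I2,I3) = 0.10 × 0.71 × 1.32 = 0.0937
  σ(I2,I4) = 0.12 × 0.71 × 1.46 = 0.1244
  σ(I3,I4) = 0.30 × 1.32 × 1.46 = 0.5782
σ²_T = Σσ²ᵢ + 2·Σσ_ij = 6.0681 + 2 × 1.3371 = 8.7423
α = (4/3)·(1 − 6.0681/8.7423) = 0.408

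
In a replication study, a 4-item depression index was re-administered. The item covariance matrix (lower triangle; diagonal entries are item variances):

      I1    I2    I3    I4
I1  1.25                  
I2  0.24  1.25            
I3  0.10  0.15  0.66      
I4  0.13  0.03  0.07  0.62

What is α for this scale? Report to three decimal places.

ΣVar(i) = 1.25 + 1.25 + 0.66 + 0.62 = 3.78
Σ_{i<j} σ_ij = 0.72
σ²_total = 3.78 + 2 × 0.72 = 5.22
α = (k/(k−1))·(1 − ΣVar(i)/σ²_total) = (4/3)·(1 − 3.78/5.22) = 0.368

α = 0.368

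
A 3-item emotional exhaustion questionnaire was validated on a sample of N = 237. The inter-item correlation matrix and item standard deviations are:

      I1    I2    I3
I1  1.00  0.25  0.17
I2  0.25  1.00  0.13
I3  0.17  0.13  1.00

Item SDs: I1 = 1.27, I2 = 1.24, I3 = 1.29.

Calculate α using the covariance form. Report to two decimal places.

α = 0.40

Σσ²ᵢ = 1.27² + 1.24² + 1.29² = 4.8146
Covariances σ_ij = r_ij · s_i · s_j:
  σ(I1,I2) = 0.25 × 1.27 × 1.24 = 0.3937
  σ(I1,I3) = 0.17 × 1.27 × 1.29 = 0.2785
  σ(I2,I3) = 0.13 × 1.24 × 1.29 = 0.2079
σ²_T = Σσ²ᵢ + 2·Σσ_ij = 4.8146 + 2 × 0.8801 = 6.5748
α = (3/2)·(1 − 4.8146/6.5748) = 0.40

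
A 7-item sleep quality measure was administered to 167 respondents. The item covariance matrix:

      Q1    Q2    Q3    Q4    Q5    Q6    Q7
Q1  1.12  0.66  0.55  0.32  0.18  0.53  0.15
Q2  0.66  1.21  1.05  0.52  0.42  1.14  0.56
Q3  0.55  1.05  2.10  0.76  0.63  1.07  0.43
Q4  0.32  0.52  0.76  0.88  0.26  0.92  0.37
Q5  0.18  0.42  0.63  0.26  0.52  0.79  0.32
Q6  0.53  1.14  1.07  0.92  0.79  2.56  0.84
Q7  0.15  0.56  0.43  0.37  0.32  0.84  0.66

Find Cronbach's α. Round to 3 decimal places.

Cronbach's α = 0.856

sum of item variances = 1.12 + 1.21 + 2.10 + 0.88 + 0.52 + 2.56 + 0.66 = 9.05
Σ_{i<j} σ_ij = 12.47
Var(T) = 9.05 + 2 × 12.47 = 33.99
α = (k/(k−1))·(1 − sum of item variances/Var(T)) = (7/6)·(1 − 9.05/33.99) = 0.856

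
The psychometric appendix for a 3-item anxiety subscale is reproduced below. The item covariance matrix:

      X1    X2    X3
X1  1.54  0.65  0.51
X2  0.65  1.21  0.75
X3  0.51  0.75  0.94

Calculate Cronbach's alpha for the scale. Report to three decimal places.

sum of item variances = 1.54 + 1.21 + 0.94 = 3.69
Sum of the distinct covariances = 1.91
σ²_T = 3.69 + 2 × 1.91 = 7.51
α = (k/(k−1))·(1 − sum of item variances/σ²_T) = (3/2)·(1 − 3.69/7.51) = 0.763

Cronbach's alpha = 0.763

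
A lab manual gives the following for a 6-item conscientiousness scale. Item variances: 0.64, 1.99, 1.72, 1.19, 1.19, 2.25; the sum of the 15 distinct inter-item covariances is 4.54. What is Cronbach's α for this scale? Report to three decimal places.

Σσᵢ² = 0.64 + 1.99 + 1.72 + 1.19 + 1.19 + 2.25 = 8.98
Sum of distinct covariances = 4.54
Var(T) = Σσᵢ² + 2·Σcov = 8.98 + 2 × 4.54 = 18.06
α = (6/5)·(1 − 8.98/18.06) = 0.603

Cronbach's α = 0.603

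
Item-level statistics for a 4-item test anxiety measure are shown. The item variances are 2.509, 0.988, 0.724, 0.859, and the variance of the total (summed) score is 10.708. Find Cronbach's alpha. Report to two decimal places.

Σσ²ᵢ = 2.509 + 0.988 + 0.724 + 0.859 = 5.080
α = (k/(k−1))·(1 − Σσ²ᵢ/σ²_total) = (4/3)·(1 − 5.080/10.708) = 0.70

α = 0.70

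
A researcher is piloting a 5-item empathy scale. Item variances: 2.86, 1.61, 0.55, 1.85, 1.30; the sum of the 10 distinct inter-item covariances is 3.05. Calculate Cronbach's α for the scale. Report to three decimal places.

Σσᵢ² = 2.86 + 1.61 + 0.55 + 1.85 + 1.30 = 8.17
Sum of distinct covariances = 3.05
σ²_total = Σσᵢ² + 2·Σcov = 8.17 + 2 × 3.05 = 14.27
α = (5/4)·(1 − 8.17/14.27) = 0.534

α = 0.534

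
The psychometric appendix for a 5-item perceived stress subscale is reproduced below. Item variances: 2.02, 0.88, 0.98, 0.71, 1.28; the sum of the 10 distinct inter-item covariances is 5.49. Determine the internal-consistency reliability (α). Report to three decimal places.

α = 0.815

Σσᵢ² = 2.02 + 0.88 + 0.98 + 0.71 + 1.28 = 5.87
Sum of distinct covariances = 5.49
σ²_T = Σσᵢ² + 2·Σcov = 5.87 + 2 × 5.49 = 16.85
α = (5/4)·(1 − 5.87/16.85) = 0.815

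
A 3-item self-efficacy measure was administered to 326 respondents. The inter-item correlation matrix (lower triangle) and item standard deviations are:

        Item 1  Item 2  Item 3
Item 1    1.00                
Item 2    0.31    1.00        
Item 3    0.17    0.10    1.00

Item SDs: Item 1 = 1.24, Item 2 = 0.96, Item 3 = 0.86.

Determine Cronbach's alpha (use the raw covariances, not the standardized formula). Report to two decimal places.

α = 0.43

Σσ²ᵢ = 1.24² + 0.96² + 0.86² = 3.1988
Covariances σ_ij = r_ij · s_i · s_j:
  σ(Item 1,Item 2) = 0.31 × 1.24 × 0.96 = 0.3690
  σ(Item 1,Item 3) = 0.17 × 1.24 × 0.86 = 0.1813
  σ(Item 2,Item 3) = 0.10 × 0.96 × 0.86 = 0.0826
σ²_T = Σσ²ᵢ + 2·Σσ_ij = 3.1988 + 2 × 0.6329 = 4.4646
α = (3/2)·(1 − 3.1988/4.4646) = 0.43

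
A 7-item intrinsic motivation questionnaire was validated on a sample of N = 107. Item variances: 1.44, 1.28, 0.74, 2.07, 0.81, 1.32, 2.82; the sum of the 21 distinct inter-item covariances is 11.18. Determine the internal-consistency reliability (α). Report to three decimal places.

Σσᵢ² = 1.44 + 1.28 + 0.74 + 2.07 + 0.81 + 1.32 + 2.82 = 10.48
Sum of distinct covariances = 11.18
Var(T) = Σσᵢ² + 2·Σcov = 10.48 + 2 × 11.18 = 32.84
α = (7/6)·(1 − 10.48/32.84) = 0.794

α = 0.794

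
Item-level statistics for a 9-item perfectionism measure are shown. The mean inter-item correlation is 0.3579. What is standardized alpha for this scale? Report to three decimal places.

Standardized α = k·r̄ / (1 + (k−1)·r̄) = 9 × 0.3579 / (1 + 8 × 0.3579)
  = 3.2211 / 3.8632 = 0.834

α = 0.834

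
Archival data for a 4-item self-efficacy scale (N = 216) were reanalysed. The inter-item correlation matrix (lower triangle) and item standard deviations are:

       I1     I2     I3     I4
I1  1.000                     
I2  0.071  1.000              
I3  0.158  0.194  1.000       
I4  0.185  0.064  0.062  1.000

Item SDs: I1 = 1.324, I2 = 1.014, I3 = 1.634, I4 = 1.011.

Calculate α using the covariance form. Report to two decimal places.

α = 0.35

Σσ²ᵢ = 1.324² + 1.014² + 1.634² + 1.011² = 6.4732
Covariances σ_ij = r_ij · s_i · s_j:
  σ(I1,I2) = 0.071 × 1.324 × 1.014 = 0.0953
  σ(I1,I3) = 0.158 × 1.324 × 1.634 = 0.3418
  σ(I1,I4) = 0.185 × 1.324 × 1.011 = 0.2476
  σ(I2,I3) = 0.194 × 1.014 × 1.634 = 0.3214
  σ(I2,I4) = 0.064 × 1.014 × 1.011 = 0.0656
  σ(I3,I4) = 0.062 × 1.634 × 1.011 = 0.1024
σ²_T = Σσ²ᵢ + 2·Σσ_ij = 6.4732 + 2 × 1.1741 = 8.8214
α = (4/3)·(1 − 6.4732/8.8214) = 0.35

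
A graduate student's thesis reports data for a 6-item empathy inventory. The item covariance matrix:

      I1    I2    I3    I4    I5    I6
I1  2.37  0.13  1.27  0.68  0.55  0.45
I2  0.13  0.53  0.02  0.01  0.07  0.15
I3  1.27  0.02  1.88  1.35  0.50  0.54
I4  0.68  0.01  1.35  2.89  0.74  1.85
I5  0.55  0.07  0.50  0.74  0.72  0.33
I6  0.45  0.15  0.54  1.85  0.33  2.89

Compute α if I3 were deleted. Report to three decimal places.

α = 0.642

Remaining items: I1, I2, I4, I5, I6 (k = 5).
Σσᵢ² = 2.37 + 0.53 + 2.89 + 0.72 + 2.89 = 9.40
σ²_T = 9.40 + 2 × 4.96 = 19.32
α (item deleted) = (5/4)·(1 − 9.40/19.32) = 0.642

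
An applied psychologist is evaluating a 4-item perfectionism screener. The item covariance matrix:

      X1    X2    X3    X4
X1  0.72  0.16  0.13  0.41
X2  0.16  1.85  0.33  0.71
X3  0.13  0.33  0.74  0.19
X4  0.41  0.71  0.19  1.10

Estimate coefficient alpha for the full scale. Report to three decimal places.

α = 0.622

Σσᵢ² = 0.72 + 1.85 + 0.74 + 1.10 = 4.41
Sum of the distinct covariances = 1.93
σ²_T = 4.41 + 2 × 1.93 = 8.27
α = (k/(k−1))·(1 − Σσᵢ²/σ²_T) = (4/3)·(1 − 4.41/8.27) = 0.622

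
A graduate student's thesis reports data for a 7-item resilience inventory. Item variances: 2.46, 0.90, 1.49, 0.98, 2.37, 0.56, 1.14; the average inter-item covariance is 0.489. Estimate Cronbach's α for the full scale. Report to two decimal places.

Σσᵢ² = 2.46 + 0.90 + 1.49 + 0.98 + 2.37 + 0.56 + 1.14 = 9.90
Sum of the 21 distinct covariances = 21 × 0.489 = 10.269
Var(T) = Σσᵢ² + 2·Σcov = 9.90 + 2 × 10.269 = 30.438
α = (7/6)·(1 − 9.90/30.438) = 0.79

α = 0.79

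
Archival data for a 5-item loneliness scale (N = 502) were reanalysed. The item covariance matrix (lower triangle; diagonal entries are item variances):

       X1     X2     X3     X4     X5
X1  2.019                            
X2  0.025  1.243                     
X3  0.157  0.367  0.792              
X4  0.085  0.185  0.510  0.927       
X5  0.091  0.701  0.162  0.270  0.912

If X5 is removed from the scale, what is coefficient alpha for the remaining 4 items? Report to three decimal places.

Remaining items: X1, X2, X3, X4 (k = 4).
ΣVar(i) = 2.019 + 1.243 + 0.792 + 0.927 = 4.981
σ²_T = 4.981 + 2 × 1.329 = 7.639
α (item deleted) = (4/3)·(1 − 4.981/7.639) = 0.464

coefficient alpha = 0.464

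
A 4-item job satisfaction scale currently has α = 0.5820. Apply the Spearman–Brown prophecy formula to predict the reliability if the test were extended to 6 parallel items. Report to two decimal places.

Length factor m = 6/4 = 1.5000
α' = m·α / (1 + (m−1)·α)
   = 6/4 × 0.5820 / (1 + (6/4 − 1) × 0.5820)
   = 0.8730 / 1.2910 = 0.68

predicted reliability = 0.68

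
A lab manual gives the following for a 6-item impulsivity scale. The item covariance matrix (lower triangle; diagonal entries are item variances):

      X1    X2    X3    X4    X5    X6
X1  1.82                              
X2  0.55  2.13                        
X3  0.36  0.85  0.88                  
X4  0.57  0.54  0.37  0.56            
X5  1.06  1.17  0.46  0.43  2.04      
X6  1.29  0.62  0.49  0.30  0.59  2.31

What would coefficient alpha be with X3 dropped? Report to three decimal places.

coefficient alpha = 0.771

Remaining items: X1, X2, X4, X5, X6 (k = 5).
Σσ²ᵢ = 1.82 + 2.13 + 0.56 + 2.04 + 2.31 = 8.86
σ²_T = 8.86 + 2 × 7.12 = 23.10
α (item deleted) = (5/4)·(1 − 8.86/23.10) = 0.771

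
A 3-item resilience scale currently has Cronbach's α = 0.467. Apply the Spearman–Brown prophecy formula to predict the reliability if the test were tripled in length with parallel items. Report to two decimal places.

Length factor m = 3
α' = m·α / (1 + (m−1)·α)
   = 3 × 0.467 / (1 + (3 − 1) × 0.467)
   = 1.4010 / 1.9340 = 0.72

predicted reliability = 0.72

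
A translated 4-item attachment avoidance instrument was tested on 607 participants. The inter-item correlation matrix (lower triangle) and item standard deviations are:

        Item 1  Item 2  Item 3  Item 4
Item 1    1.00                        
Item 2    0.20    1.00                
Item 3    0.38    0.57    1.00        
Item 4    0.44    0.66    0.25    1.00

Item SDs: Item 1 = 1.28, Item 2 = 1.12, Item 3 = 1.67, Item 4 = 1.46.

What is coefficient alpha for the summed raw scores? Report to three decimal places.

coefficient alpha = 0.726

Σσ²ᵢ = 1.28² + 1.12² + 1.67² + 1.46² = 7.8133
Covariances σ_ij = r_ij · s_i · s_j:
  σ(Item 1,Item 2) = 0.20 × 1.28 × 1.12 = 0.2867
  σ(Item 1,Item 3) = 0.38 × 1.28 × 1.67 = 0.8123
  σ(Item 1,Item 4) = 0.44 × 1.28 × 1.46 = 0.8223
  σ(Item 2,Item 3) = 0.57 × 1.12 × 1.67 = 1.0661
  σ(Item 2,Item 4) = 0.66 × 1.12 × 1.46 = 1.0792
  σ(Item 3,Item 4) = 0.25 × 1.67 × 1.46 = 0.6095
σ²_T = Σσ²ᵢ + 2·Σσ_ij = 7.8133 + 2 × 4.6761 = 17.1655
α = (4/3)·(1 − 7.8133/17.1655) = 0.726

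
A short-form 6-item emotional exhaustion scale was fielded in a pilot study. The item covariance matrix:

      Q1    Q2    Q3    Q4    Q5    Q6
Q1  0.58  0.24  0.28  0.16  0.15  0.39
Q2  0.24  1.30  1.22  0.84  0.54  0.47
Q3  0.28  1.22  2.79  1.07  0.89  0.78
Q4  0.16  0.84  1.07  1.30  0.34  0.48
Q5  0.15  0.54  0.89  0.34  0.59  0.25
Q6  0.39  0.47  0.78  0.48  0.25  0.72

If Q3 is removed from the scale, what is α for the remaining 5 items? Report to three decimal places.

α = 0.790

Remaining items: Q1, Q2, Q4, Q5, Q6 (k = 5).
ΣVar(i) = 0.58 + 1.30 + 1.30 + 0.59 + 0.72 = 4.49
total variance = 4.49 + 2 × 3.86 = 12.21
α (item deleted) = (5/4)·(1 − 4.49/12.21) = 0.790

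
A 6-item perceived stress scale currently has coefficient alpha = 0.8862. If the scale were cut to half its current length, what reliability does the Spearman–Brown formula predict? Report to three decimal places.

predicted reliability = 0.796

Length factor m = 1/2
α' = m·α / (1 − (1−m)·α)
   = 1/2 × 0.8862 / (1 − (1 − 1/2) × 0.8862)
   = 0.4431 / 0.5569 = 0.796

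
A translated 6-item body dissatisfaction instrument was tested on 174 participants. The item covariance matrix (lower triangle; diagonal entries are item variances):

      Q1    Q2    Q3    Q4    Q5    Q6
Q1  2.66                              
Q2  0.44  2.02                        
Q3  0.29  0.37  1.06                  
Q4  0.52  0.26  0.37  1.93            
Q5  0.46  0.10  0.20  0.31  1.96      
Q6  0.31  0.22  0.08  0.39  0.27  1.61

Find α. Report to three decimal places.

ΣVar(i) = 2.66 + 2.02 + 1.06 + 1.93 + 1.96 + 1.61 = 11.24
Sum of off-diagonal covariances = 4.59
σ²_T = 11.24 + 2 × 4.59 = 20.42
α = (k/(k−1))·(1 − ΣVar(i)/σ²_T) = (6/5)·(1 − 11.24/20.42) = 0.539

α = 0.539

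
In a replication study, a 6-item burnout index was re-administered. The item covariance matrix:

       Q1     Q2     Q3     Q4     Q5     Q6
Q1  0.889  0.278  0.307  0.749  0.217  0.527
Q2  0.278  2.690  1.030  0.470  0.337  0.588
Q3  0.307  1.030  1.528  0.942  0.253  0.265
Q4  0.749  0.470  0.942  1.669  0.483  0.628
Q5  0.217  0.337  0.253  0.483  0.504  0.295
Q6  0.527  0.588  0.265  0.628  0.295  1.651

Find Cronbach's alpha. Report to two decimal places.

α = 0.75

Σσᵢ² = 0.889 + 2.690 + 1.528 + 1.669 + 0.504 + 1.651 = 8.931
Sum of off-diagonal covariances = 7.369
total variance = 8.931 + 2 × 7.369 = 23.669
α = (k/(k−1))·(1 − Σσᵢ²/total variance) = (6/5)·(1 − 8.931/23.669) = 0.75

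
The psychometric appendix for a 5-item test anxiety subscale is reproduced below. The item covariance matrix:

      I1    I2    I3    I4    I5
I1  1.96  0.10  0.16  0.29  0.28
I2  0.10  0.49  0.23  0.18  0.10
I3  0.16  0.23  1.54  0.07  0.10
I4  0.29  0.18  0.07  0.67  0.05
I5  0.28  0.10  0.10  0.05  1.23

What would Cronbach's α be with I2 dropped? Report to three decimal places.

α = 0.347

Remaining items: I1, I3, I4, I5 (k = 4).
ΣVar(i) = 1.96 + 1.54 + 0.67 + 1.23 = 5.40
σ²_total = 5.40 + 2 × 0.95 = 7.30
α (item deleted) = (4/3)·(1 − 5.40/7.30) = 0.347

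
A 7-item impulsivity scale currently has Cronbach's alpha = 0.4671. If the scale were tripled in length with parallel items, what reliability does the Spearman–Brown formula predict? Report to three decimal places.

predicted reliability = 0.724

Length factor m = 3
α' = m·α / (1 + (m−1)·α)
   = 3 × 0.4671 / (1 + (3 − 1) × 0.4671)
   = 1.4013 / 1.9342 = 0.724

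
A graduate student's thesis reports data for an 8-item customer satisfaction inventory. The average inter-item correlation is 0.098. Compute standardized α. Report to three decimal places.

standardized α = 0.465

Standardized α = k·r̄ / (1 + (k−1)·r̄) = 8 × 0.098 / (1 + 7 × 0.098)
  = 0.7840 / 1.6860 = 0.465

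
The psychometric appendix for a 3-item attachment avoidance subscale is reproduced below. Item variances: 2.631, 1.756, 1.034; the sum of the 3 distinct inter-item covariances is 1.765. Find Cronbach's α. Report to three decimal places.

α = 0.592

sum of item variances = 2.631 + 1.756 + 1.034 = 5.421
Sum of distinct covariances = 1.765
σ²_T = sum of item variances + 2·Σcov = 5.421 + 2 × 1.765 = 8.951
α = (3/2)·(1 − 5.421/8.951) = 0.592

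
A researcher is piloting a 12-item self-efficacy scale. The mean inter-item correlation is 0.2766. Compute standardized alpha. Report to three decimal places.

standardized alpha = 0.821

Standardized α = k·r̄ / (1 + (k−1)·r̄) = 12 × 0.2766 / (1 + 11 × 0.2766)
  = 3.3192 / 4.0426 = 0.821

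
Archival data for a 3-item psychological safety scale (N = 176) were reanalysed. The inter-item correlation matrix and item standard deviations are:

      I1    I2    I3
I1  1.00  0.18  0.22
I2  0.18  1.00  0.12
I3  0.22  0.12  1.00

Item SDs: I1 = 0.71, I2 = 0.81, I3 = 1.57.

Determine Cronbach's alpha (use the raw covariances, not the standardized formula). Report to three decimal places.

α = 0.325

Σσ²ᵢ = 0.71² + 0.81² + 1.57² = 3.6251
Covariances σ_ij = r_ij · s_i · s_j:
  σ(I1,I2) = 0.18 × 0.71 × 0.81 = 0.1035
  σ(I1,I3) = 0.22 × 0.71 × 1.57 = 0.2452
  σ(I2,I3) = 0.12 × 0.81 × 1.57 = 0.1526
σ²_T = Σσ²ᵢ + 2·Σσ_ij = 3.6251 + 2 × 0.5013 = 4.6277
α = (3/2)·(1 − 3.6251/4.6277) = 0.325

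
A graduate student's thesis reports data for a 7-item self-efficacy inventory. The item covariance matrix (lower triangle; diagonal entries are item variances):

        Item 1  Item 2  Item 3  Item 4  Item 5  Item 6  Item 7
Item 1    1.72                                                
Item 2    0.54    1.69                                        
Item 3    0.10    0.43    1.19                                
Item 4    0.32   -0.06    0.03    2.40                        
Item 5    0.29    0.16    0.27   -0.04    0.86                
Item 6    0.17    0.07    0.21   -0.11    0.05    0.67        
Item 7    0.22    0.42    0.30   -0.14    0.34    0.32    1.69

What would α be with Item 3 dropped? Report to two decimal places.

Remaining items: Item 1, Item 2, Item 4, Item 5, Item 6, Item 7 (k = 6).
Σσᵢ² = 1.72 + 1.69 + 2.40 + 0.86 + 0.67 + 1.69 = 9.03
Var(T) = 9.03 + 2 × 2.55 = 14.13
α (item deleted) = (6/5)·(1 − 9.03/14.13) = 0.43

α = 0.43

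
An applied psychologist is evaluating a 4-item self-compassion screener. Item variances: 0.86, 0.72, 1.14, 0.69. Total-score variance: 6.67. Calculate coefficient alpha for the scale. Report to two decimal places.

α = 0.65

Σσ²ᵢ = 0.86 + 0.72 + 1.14 + 0.69 = 3.41
α = (k/(k−1))·(1 − Σσ²ᵢ/total variance) = (4/3)·(1 − 3.41/6.67) = 0.65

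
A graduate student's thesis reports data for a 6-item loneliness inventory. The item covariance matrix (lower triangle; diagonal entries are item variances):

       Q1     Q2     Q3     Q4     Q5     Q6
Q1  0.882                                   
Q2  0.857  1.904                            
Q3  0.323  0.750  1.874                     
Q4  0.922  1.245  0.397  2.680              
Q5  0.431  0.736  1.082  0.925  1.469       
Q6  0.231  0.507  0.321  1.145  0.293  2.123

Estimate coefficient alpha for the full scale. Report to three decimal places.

Σσᵢ² = 0.882 + 1.904 + 1.874 + 2.680 + 1.469 + 2.123 = 10.932
Sum of the distinct covariances = 10.165
σ²_total = 10.932 + 2 × 10.165 = 31.262
α = (k/(k−1))·(1 − Σσᵢ²/σ²_total) = (6/5)·(1 − 10.932/31.262) = 0.780

α = 0.780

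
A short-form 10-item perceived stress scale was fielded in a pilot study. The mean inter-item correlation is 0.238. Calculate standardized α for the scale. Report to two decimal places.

Standardized α = k·r̄ / (1 + (k−1)·r̄) = 10 × 0.238 / (1 + 9 × 0.238)
  = 2.3800 / 3.1420 = 0.76

standardized α = 0.76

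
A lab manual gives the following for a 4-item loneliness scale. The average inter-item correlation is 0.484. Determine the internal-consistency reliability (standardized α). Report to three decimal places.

Standardized α = k·r̄ / (1 + (k−1)·r̄) = 4 × 0.484 / (1 + 3 × 0.484)
  = 1.9360 / 2.4520 = 0.790

α = 0.790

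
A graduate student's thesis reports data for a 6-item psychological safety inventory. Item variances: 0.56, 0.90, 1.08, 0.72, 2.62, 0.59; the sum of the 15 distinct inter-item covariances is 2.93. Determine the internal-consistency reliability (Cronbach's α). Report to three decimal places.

Σσ²ᵢ = 0.56 + 0.90 + 1.08 + 0.72 + 2.62 + 0.59 = 6.47
Sum of distinct covariances = 2.93
σ²_T = Σσ²ᵢ + 2·Σcov = 6.47 + 2 × 2.93 = 12.33
α = (6/5)·(1 − 6.47/12.33) = 0.570

α = 0.570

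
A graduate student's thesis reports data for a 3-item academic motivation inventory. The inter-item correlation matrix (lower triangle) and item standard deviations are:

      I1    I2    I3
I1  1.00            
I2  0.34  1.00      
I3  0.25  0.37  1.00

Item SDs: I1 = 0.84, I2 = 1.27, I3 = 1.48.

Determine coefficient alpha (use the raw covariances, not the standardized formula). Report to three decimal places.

α = 0.567

Σσ²ᵢ = 0.84² + 1.27² + 1.48² = 4.5089
Covariances σ_ij = r_ij · s_i · s_j:
  σ(I1,I2) = 0.34 × 0.84 × 1.27 = 0.3627
  σ(I1,I3) = 0.25 × 0.84 × 1.48 = 0.3108
  σ(I2,I3) = 0.37 × 1.27 × 1.48 = 0.6955
σ²_T = Σσ²ᵢ + 2·Σσ_ij = 4.5089 + 2 × 1.3690 = 7.2469
α = (3/2)·(1 − 4.5089/7.2469) = 0.567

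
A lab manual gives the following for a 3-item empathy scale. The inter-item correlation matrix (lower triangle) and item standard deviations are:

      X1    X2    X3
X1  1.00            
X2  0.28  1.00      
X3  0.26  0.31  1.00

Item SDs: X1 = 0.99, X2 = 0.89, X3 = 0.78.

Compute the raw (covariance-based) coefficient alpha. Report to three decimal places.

α = 0.536

Σσ²ᵢ = 0.99² + 0.89² + 0.78² = 2.3806
Covariances σ_ij = r_ij · s_i · s_j:
  σ(X1,X2) = 0.28 × 0.99 × 0.89 = 0.2467
  σ(X1,X3) = 0.26 × 0.99 × 0.78 = 0.2008
  σ(X2,X3) = 0.31 × 0.89 × 0.78 = 0.2152
σ²_T = Σσ²ᵢ + 2·Σσ_ij = 2.3806 + 2 × 0.6627 = 3.7060
α = (3/2)·(1 − 2.3806/3.7060) = 0.536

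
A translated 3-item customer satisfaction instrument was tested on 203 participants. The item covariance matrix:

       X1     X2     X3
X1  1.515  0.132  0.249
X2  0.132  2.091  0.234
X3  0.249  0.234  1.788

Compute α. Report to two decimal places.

α = 0.28

Σσᵢ² = 1.515 + 2.091 + 1.788 = 5.394
Σ_{i<j} σ_ij = 0.615
σ²_T = 5.394 + 2 × 0.615 = 6.624
α = (k/(k−1))·(1 − Σσᵢ²/σ²_T) = (3/2)·(1 − 5.394/6.624) = 0.28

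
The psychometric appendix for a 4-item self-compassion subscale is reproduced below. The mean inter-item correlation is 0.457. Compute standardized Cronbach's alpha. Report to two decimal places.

Standardized α = k·r̄ / (1 + (k−1)·r̄) = 4 × 0.457 / (1 + 3 × 0.457)
  = 1.8280 / 2.3710 = 0.77

standardized Cronbach's alpha = 0.77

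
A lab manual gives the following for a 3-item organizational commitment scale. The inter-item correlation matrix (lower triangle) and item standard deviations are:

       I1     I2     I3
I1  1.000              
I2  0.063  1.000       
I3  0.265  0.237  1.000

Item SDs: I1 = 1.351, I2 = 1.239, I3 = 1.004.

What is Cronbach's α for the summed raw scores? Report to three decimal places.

Σσ²ᵢ = 1.351² + 1.239² + 1.004² = 4.3683
Covariances σ_ij = r_ij · s_i · s_j:
  σ(I1,I2) = 0.063 × 1.351 × 1.239 = 0.1055
  σ(I1,I3) = 0.265 × 1.351 × 1.004 = 0.3594
  σ(I2,I3) = 0.237 × 1.239 × 1.004 = 0.2948
σ²_T = Σσ²ᵢ + 2·Σσ_ij = 4.3683 + 2 × 0.7597 = 5.8877
α = (3/2)·(1 − 4.3683/5.8877) = 0.387

α = 0.387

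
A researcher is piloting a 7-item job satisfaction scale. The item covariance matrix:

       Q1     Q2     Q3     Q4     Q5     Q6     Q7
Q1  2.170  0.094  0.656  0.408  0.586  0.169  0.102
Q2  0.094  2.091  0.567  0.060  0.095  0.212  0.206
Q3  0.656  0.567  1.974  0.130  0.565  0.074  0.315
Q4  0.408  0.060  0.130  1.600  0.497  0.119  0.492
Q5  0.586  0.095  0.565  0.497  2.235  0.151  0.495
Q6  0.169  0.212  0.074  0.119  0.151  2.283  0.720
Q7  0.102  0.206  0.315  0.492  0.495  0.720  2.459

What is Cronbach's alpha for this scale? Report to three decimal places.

Σσ²ᵢ = 2.170 + 2.091 + 1.974 + 1.600 + 2.235 + 2.283 + 2.459 = 14.812
Σ_{i<j} σ_ij = 6.713
Var(T) = 14.812 + 2 × 6.713 = 28.238
α = (k/(k−1))·(1 − Σσ²ᵢ/Var(T)) = (7/6)·(1 − 14.812/28.238) = 0.555

α = 0.555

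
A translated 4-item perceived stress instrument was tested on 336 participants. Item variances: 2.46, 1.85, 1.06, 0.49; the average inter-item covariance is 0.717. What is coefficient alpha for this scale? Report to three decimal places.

Σσᵢ² = 2.46 + 1.85 + 1.06 + 0.49 = 5.86
Sum of the 6 distinct covariances = 6 × 0.717 = 4.302
σ²_T = Σσᵢ² + 2·Σcov = 5.86 + 2 × 4.302 = 14.464
α = (4/3)·(1 − 5.86/14.464) = 0.793

coefficient alpha = 0.793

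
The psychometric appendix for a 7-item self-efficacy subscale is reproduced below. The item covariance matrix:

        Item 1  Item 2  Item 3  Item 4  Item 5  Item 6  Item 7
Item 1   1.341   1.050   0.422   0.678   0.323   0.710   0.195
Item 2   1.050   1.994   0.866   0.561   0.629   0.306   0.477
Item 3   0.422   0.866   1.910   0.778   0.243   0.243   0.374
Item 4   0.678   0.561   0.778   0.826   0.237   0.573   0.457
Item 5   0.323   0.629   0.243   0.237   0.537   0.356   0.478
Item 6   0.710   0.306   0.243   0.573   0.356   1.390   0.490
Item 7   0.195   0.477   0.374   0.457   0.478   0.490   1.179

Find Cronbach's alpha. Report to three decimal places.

Cronbach's alpha = 0.811

ΣVar(i) = 1.341 + 1.994 + 1.910 + 0.826 + 0.537 + 1.390 + 1.179 = 9.177
Sum of the distinct covariances = 10.446
σ²_total = 9.177 + 2 × 10.446 = 30.069
α = (k/(k−1))·(1 − ΣVar(i)/σ²_total) = (7/6)·(1 − 9.177/30.069) = 0.811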